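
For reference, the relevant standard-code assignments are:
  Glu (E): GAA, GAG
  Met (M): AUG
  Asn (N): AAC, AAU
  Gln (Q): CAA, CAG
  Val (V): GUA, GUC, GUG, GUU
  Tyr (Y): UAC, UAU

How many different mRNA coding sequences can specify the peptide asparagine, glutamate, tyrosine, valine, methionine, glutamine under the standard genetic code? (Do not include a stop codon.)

Asn: 2 codons.
Glu: 2 codons.
Tyr: 2 codons.
Val: 4 codons.
Met: 1 codon.
Gln: 2 codons.
2 × 2 × 2 × 4 × 1 × 2 = 64.

64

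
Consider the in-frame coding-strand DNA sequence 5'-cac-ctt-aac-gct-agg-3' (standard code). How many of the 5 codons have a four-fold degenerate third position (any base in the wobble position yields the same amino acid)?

2

Codon 1 CAC (His): third position 2-fold.
Codon 2 CTT (Leu): third position 4-fold.
Codon 3 AAC (Asn): third position 2-fold.
Codon 4 GCT (Ala): third position 4-fold.
Codon 5 AGG (Arg): third position 2-fold.
Four-fold degenerate third positions: 2.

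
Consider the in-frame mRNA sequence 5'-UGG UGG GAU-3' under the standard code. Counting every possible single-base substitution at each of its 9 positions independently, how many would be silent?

1

Codon 1 (UGG, Trp): 0 synonymous substitutions.
Codon 2 (UGG, Trp): 0 synonymous substitutions.
Codon 3 (GAU, Asp): 1 synonymous substitution.
Total: 0 + 0 + 1 = 1.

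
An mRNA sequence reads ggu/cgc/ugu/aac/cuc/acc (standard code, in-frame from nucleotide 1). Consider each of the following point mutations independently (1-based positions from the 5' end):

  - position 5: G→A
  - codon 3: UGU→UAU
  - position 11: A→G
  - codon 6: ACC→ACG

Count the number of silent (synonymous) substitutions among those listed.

Codon 2: CGC (Arg) → CAC (His) — missense.
Codon 3: UGU (Cys) → UAU (Tyr) — missense.
Codon 4: AAC (Asn) → AGC (Ser) — missense.
Codon 6: ACC (Thr) → ACG (Thr) — synonymous.
Synonymous: 1 of 4.

1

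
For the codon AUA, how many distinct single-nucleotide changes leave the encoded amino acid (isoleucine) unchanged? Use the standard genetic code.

2

Position 1: none → 0 synonymous.
Position 2: none → 0 synonymous.
Position 3: AUU, AUC → 2 synonymous.
Total: 0 + 0 + 2 = 2.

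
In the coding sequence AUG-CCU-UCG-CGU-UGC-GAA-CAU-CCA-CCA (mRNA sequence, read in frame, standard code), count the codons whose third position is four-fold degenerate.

5

Codon 1 AUG (Met): third position 1-fold.
Codon 2 CCU (Pro): third position 4-fold.
Codon 3 UCG (Ser): third position 4-fold.
Codon 4 CGU (Arg): third position 4-fold.
Codon 5 UGC (Cys): third position 2-fold.
Codon 6 GAA (Glu): third position 2-fold.
Codon 7 CAU (His): third position 2-fold.
Codon 8 CCA (Pro): third position 4-fold.
Codon 9 CCA (Pro): third position 4-fold.
Four-fold degenerate third positions: 5.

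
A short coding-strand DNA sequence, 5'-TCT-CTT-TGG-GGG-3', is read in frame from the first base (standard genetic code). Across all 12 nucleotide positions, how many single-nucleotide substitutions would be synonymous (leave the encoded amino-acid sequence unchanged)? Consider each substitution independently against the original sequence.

Codon 1 (TCT, Ser): 3 synonymous substitutions.
Codon 2 (CTT, Leu): 3 synonymous substitutions.
Codon 3 (TGG, Trp): 0 synonymous substitutions.
Codon 4 (GGG, Gly): 3 synonymous substitutions.
Total: 3 + 3 + 0 + 3 = 9.

9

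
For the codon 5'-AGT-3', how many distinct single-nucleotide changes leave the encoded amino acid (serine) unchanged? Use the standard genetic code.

1

Position 1: none → 0 synonymous.
Position 2: none → 0 synonymous.
Position 3: AGC → 1 synonymous.
Total: 0 + 0 + 1 = 1.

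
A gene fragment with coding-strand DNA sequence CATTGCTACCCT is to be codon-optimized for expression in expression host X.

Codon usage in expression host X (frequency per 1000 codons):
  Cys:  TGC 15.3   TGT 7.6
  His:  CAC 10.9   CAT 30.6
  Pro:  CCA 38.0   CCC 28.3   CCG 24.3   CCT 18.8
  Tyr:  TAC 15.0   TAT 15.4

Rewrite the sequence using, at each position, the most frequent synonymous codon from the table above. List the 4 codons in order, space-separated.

Codon 1 (His): best is CAT at 30.6.
Codon 2 (Cys): best is TGC at 15.3.
Codon 3 (Tyr): best is TAT at 15.4.
Codon 4 (Pro): best is CCA at 38.0.

CAT TGC TAT CCA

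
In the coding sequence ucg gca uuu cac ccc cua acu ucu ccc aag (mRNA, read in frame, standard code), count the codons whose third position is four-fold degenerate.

7

Codon 1 UCG (Ser): third position 4-fold.
Codon 2 GCA (Ala): third position 4-fold.
Codon 3 UUU (Phe): third position 2-fold.
Codon 4 CAC (His): third position 2-fold.
Codon 5 CCC (Pro): third position 4-fold.
Codon 6 CUA (Leu): third position 4-fold.
Codon 7 ACU (Thr): third position 4-fold.
Codon 8 UCU (Ser): third position 4-fold.
Codon 9 CCC (Pro): third position 4-fold.
Codon 10 AAG (Lys): third position 2-fold.
Four-fold degenerate third positions: 7.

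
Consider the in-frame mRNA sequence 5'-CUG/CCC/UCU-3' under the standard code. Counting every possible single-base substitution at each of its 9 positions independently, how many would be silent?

10

Codon 1 (CUG, Leu): 4 synonymous substitutions.
Codon 2 (CCC, Pro): 3 synonymous substitutions.
Codon 3 (UCU, Ser): 3 synonymous substitutions.
Total: 4 + 3 + 3 = 10.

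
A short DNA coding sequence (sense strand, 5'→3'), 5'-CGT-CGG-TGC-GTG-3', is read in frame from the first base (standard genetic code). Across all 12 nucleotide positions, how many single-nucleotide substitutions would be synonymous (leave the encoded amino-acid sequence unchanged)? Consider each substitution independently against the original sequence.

Codon 1 (CGT, Arg): 3 synonymous substitutions.
Codon 2 (CGG, Arg): 4 synonymous substitutions.
Codon 3 (TGC, Cys): 1 synonymous substitution.
Codon 4 (GTG, Val): 3 synonymous substitutions.
Total: 3 + 4 + 1 + 3 = 11.

11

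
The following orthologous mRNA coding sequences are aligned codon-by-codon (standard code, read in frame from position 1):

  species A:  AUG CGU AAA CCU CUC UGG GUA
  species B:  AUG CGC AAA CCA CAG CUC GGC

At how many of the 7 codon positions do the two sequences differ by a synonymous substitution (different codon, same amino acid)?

2

Codon 1: AUG Met / AUG Met — identical.
Codon 2: CGU Arg / CGC Arg — synonymous.
Codon 3: AAA Lys / AAA Lys — identical.
Codon 4: CCU Pro / CCA Pro — synonymous.
Codon 5: CUC Leu / CAG Gln — nonsynonymous.
Codon 6: UGG Trp / CUC Leu — nonsynonymous.
Codon 7: GUA Val / GGC Gly — nonsynonymous.
Synonymous differences: 2.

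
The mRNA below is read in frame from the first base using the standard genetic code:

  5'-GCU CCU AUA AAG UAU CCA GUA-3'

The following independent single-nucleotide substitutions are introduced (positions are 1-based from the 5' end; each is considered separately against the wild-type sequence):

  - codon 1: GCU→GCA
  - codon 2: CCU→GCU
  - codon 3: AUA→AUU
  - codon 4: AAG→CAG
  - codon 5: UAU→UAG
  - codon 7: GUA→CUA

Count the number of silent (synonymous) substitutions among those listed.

2

Codon 1: GCU (Ala) → GCA (Ala) — synonymous.
Codon 2: CCU (Pro) → GCU (Ala) — missense.
Codon 3: AUA (Ile) → AUU (Ile) — synonymous.
Codon 4: AAG (Lys) → CAG (Gln) — missense.
Codon 5: UAU (Tyr) → UAG (Stop) — nonsense.
Codon 7: GUA (Val) → CUA (Leu) — missense.
Synonymous: 2 of 6.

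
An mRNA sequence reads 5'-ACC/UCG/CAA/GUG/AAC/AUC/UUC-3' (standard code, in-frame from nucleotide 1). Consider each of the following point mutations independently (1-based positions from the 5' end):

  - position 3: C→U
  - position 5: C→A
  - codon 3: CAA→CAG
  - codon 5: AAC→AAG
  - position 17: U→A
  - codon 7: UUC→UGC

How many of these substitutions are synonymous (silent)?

2

Codon 1: ACC (Thr) → ACU (Thr) — synonymous.
Codon 2: UCG (Ser) → UAG (Stop) — nonsense.
Codon 3: CAA (Gln) → CAG (Gln) — synonymous.
Codon 5: AAC (Asn) → AAG (Lys) — missense.
Codon 6: AUC (Ile) → AAC (Asn) — missense.
Codon 7: UUC (Phe) → UGC (Cys) — missense.
Synonymous: 2 of 6.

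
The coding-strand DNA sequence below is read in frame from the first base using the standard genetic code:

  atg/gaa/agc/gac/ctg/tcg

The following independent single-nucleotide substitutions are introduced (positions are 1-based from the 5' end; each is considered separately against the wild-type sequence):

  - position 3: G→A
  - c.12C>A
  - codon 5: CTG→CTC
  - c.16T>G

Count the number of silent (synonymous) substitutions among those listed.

Codon 1: ATG (Met) → ATA (Ile) — missense.
Codon 4: GAC (Asp) → GAA (Glu) — missense.
Codon 5: CTG (Leu) → CTC (Leu) — synonymous.
Codon 6: TCG (Ser) → GCG (Ala) — missense.
Synonymous: 1 of 4.

1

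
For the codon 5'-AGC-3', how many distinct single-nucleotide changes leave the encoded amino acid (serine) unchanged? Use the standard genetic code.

1

Position 1: none → 0 synonymous.
Position 2: none → 0 synonymous.
Position 3: AGU → 1 synonymous.
Total: 0 + 0 + 1 = 1.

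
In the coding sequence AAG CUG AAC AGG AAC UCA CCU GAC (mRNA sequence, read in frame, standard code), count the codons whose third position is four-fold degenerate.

Codon 1 AAG (Lys): third position 2-fold.
Codon 2 CUG (Leu): third position 4-fold.
Codon 3 AAC (Asn): third position 2-fold.
Codon 4 AGG (Arg): third position 2-fold.
Codon 5 AAC (Asn): third position 2-fold.
Codon 6 UCA (Ser): third position 4-fold.
Codon 7 CCU (Pro): third position 4-fold.
Codon 8 GAC (Asp): third position 2-fold.
Four-fold degenerate third positions: 3.

3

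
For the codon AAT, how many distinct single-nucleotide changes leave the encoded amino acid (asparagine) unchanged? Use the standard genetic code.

1

Position 1: none → 0 synonymous.
Position 2: none → 0 synonymous.
Position 3: AAC → 1 synonymous.
Total: 0 + 0 + 1 = 1.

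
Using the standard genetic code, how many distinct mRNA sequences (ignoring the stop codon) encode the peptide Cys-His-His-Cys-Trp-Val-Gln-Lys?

Cys: 2 codons.
His: 2 codons.
His: 2 codons.
Cys: 2 codons.
Trp: 1 codon.
Val: 4 codons.
Gln: 2 codons.
Lys: 2 codons.
2 × 2 × 2 × 2 × 1 × 4 × 2 × 2 = 256.

256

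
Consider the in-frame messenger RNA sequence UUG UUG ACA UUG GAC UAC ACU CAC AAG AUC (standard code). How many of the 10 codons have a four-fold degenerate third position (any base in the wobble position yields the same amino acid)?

2

Codon 1 UUG (Leu): third position 2-fold.
Codon 2 UUG (Leu): third position 2-fold.
Codon 3 ACA (Thr): third position 4-fold.
Codon 4 UUG (Leu): third position 2-fold.
Codon 5 GAC (Asp): third position 2-fold.
Codon 6 UAC (Tyr): third position 2-fold.
Codon 7 ACU (Thr): third position 4-fold.
Codon 8 CAC (His): third position 2-fold.
Codon 9 AAG (Lys): third position 2-fold.
Codon 10 AUC (Ile): third position 3-fold.
Four-fold degenerate third positions: 2.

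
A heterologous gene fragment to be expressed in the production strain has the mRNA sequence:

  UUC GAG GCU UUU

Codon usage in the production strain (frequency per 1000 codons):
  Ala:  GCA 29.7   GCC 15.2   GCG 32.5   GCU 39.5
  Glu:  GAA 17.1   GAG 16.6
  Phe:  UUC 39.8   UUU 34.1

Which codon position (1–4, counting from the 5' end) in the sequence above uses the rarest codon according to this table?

2

Codon 1 UUC (Phe): 39.8 per 1000.
Codon 2 GAG (Glu): 16.6 per 1000.
Codon 3 GCU (Ala): 39.5 per 1000.
Codon 4 UUU (Phe): 34.1 per 1000.
Lowest frequency is 16.6 at codon 2.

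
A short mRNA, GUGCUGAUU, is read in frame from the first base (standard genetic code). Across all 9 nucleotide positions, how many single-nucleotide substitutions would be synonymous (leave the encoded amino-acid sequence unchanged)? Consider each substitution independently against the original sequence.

9

Codon 1 (GUG, Val): 3 synonymous substitutions.
Codon 2 (CUG, Leu): 4 synonymous substitutions.
Codon 3 (AUU, Ile): 2 synonymous substitutions.
Total: 3 + 4 + 2 = 9.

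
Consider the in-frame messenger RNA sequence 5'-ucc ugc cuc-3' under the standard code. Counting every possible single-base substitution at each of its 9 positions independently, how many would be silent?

Codon 1 (UCC, Ser): 3 synonymous substitutions.
Codon 2 (UGC, Cys): 1 synonymous substitution.
Codon 3 (CUC, Leu): 3 synonymous substitutions.
Total: 3 + 1 + 3 = 7.

7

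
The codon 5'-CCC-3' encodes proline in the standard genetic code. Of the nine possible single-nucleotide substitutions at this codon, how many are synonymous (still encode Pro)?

Position 1: none → 0 synonymous.
Position 2: none → 0 synonymous.
Position 3: CCT, CCA, CCG → 3 synonymous.
Total: 0 + 0 + 3 = 3.

3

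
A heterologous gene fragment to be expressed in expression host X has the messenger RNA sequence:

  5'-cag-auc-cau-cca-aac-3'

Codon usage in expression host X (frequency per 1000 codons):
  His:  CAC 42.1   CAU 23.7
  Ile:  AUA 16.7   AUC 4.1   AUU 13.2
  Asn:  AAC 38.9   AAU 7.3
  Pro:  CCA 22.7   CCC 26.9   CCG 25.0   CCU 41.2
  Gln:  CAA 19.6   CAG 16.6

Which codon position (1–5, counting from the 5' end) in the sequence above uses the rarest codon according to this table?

Codon 1 CAG (Gln): 16.6 per 1000.
Codon 2 AUC (Ile): 4.1 per 1000.
Codon 3 CAU (His): 23.7 per 1000.
Codon 4 CCA (Pro): 22.7 per 1000.
Codon 5 AAC (Asn): 38.9 per 1000.
Lowest frequency is 4.1 at codon 2.

2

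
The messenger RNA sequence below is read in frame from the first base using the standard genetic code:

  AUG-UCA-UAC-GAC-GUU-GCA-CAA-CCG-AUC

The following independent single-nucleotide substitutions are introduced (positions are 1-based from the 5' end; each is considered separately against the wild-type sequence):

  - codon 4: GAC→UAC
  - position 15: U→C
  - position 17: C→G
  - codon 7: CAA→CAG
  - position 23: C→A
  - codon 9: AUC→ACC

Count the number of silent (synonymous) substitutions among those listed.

Codon 4: GAC (Asp) → UAC (Tyr) — missense.
Codon 5: GUU (Val) → GUC (Val) — synonymous.
Codon 6: GCA (Ala) → GGA (Gly) — missense.
Codon 7: CAA (Gln) → CAG (Gln) — synonymous.
Codon 8: CCG (Pro) → CAG (Gln) — missense.
Codon 9: AUC (Ile) → ACC (Thr) — missense.
Synonymous: 2 of 6.

2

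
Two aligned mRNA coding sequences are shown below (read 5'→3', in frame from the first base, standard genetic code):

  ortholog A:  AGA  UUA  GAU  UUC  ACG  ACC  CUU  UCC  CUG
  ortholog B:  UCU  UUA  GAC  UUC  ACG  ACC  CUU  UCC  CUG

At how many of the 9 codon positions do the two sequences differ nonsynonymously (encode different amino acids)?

1

Codon 1: AGA Arg / UCU Ser — nonsynonymous.
Codon 2: UUA Leu / UUA Leu — identical.
Codon 3: GAU Asp / GAC Asp — synonymous.
Codon 4: UUC Phe / UUC Phe — identical.
Codon 5: ACG Thr / ACG Thr — identical.
Codon 6: ACC Thr / ACC Thr — identical.
Codon 7: CUU Leu / CUU Leu — identical.
Codon 8: UCC Ser / UCC Ser — identical.
Codon 9: CUG Leu / CUG Leu — identical.
Nonsynonymous differences: 1.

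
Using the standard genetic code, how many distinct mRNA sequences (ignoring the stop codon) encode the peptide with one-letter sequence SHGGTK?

1536

Ser: 6 codons.
His: 2 codons.
Gly: 4 codons.
Gly: 4 codons.
Thr: 4 codons.
Lys: 2 codons.
6 × 2 × 4 × 4 × 4 × 2 = 1536.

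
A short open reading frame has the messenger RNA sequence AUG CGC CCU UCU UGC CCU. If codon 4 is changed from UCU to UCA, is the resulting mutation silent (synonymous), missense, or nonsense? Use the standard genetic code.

Position 12 falls in codon 4: UCU → Ser.
After the substitution the codon is UCA → Ser.
Both encode Ser, so the change is synonymous.

silent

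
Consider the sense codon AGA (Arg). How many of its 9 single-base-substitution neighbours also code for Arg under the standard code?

Position 1: CGA → 1 synonymous.
Position 2: none → 0 synonymous.
Position 3: AGG → 1 synonymous.
Total: 1 + 0 + 1 = 2.

2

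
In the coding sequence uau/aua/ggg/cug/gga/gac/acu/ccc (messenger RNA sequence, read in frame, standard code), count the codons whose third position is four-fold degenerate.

Codon 1 UAU (Tyr): third position 2-fold.
Codon 2 AUA (Ile): third position 3-fold.
Codon 3 GGG (Gly): third position 4-fold.
Codon 4 CUG (Leu): third position 4-fold.
Codon 5 GGA (Gly): third position 4-fold.
Codon 6 GAC (Asp): third position 2-fold.
Codon 7 ACU (Thr): third position 4-fold.
Codon 8 CCC (Pro): third position 4-fold.
Four-fold degenerate third positions: 5.

5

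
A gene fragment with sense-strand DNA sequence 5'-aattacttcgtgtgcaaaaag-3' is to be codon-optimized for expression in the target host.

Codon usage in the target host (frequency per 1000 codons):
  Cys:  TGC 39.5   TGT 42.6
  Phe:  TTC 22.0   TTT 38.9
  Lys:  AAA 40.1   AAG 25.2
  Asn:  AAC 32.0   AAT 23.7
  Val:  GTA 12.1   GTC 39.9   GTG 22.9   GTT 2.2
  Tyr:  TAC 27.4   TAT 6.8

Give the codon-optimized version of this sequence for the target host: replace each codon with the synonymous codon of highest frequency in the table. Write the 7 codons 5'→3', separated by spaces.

AAC TAC TTT GTC TGT AAA AAA

Codon 1 (Asn): best is AAC at 32.0.
Codon 2 (Tyr): best is TAC at 27.4.
Codon 3 (Phe): best is TTT at 38.9.
Codon 4 (Val): best is GTC at 39.9.
Codon 5 (Cys): best is TGT at 42.6.
Codon 6 (Lys): best is AAA at 40.1.
Codon 7 (Lys): best is AAA at 40.1.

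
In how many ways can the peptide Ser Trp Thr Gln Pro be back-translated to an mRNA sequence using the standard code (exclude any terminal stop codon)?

Ser: 6 codons.
Trp: 1 codon.
Thr: 4 codons.
Gln: 2 codons.
Pro: 4 codons.
6 × 1 × 4 × 2 × 4 = 192.

192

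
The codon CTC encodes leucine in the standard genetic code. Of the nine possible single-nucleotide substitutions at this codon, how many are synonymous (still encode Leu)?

3

Position 1: none → 0 synonymous.
Position 2: none → 0 synonymous.
Position 3: CTT, CTA, CTG → 3 synonymous.
Total: 0 + 0 + 3 = 3.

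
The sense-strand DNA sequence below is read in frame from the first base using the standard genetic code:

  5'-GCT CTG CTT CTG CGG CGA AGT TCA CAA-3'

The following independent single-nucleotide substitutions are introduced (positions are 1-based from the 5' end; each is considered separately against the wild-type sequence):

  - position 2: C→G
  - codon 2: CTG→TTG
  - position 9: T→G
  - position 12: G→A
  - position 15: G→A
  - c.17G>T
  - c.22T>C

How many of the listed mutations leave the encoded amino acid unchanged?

4

Codon 1: GCT (Ala) → GGT (Gly) — missense.
Codon 2: CTG (Leu) → TTG (Leu) — synonymous.
Codon 3: CTT (Leu) → CTG (Leu) — synonymous.
Codon 4: CTG (Leu) → CTA (Leu) — synonymous.
Codon 5: CGG (Arg) → CGA (Arg) — synonymous.
Codon 6: CGA (Arg) → CTA (Leu) — missense.
Codon 8: TCA (Ser) → CCA (Pro) — missense.
Synonymous: 4 of 7.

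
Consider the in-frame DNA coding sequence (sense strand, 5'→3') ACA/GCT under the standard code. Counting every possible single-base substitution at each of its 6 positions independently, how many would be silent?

Codon 1 (ACA, Thr): 3 synonymous substitutions.
Codon 2 (GCT, Ala): 3 synonymous substitutions.
Total: 3 + 3 = 6.

6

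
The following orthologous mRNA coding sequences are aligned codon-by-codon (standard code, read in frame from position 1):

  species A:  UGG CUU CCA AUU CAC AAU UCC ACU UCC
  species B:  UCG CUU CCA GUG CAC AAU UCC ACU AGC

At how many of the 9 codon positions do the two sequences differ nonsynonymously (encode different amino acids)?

2

Codon 1: UGG Trp / UCG Ser — nonsynonymous.
Codon 2: CUU Leu / CUU Leu — identical.
Codon 3: CCA Pro / CCA Pro — identical.
Codon 4: AUU Ile / GUG Val — nonsynonymous.
Codon 5: CAC His / CAC His — identical.
Codon 6: AAU Asn / AAU Asn — identical.
Codon 7: UCC Ser / UCC Ser — identical.
Codon 8: ACU Thr / ACU Thr — identical.
Codon 9: UCC Ser / AGC Ser — synonymous.
Nonsynonymous differences: 2.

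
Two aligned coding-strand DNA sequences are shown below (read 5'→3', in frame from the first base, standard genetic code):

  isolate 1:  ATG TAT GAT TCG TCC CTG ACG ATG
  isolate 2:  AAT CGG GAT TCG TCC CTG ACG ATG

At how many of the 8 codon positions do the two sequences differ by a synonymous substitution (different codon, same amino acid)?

Codon 1: ATG Met / AAT Asn — nonsynonymous.
Codon 2: TAT Tyr / CGG Arg — nonsynonymous.
Codon 3: GAT Asp / GAT Asp — identical.
Codon 4: TCG Ser / TCG Ser — identical.
Codon 5: TCC Ser / TCC Ser — identical.
Codon 6: CTG Leu / CTG Leu — identical.
Codon 7: ACG Thr / ACG Thr — identical.
Codon 8: ATG Met / ATG Met — identical.
Synonymous differences: 0.

0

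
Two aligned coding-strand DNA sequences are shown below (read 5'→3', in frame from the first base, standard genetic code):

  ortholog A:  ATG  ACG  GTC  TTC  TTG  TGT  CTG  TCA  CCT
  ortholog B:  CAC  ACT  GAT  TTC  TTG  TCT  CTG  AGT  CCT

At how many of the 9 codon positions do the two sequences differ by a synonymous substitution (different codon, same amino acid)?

2

Codon 1: ATG Met / CAC His — nonsynonymous.
Codon 2: ACG Thr / ACT Thr — synonymous.
Codon 3: GTC Val / GAT Asp — nonsynonymous.
Codon 4: TTC Phe / TTC Phe — identical.
Codon 5: TTG Leu / TTG Leu — identical.
Codon 6: TGT Cys / TCT Ser — nonsynonymous.
Codon 7: CTG Leu / CTG Leu — identical.
Codon 8: TCA Ser / AGT Ser — synonymous.
Codon 9: CCT Pro / CCT Pro — identical.
Synonymous differences: 2.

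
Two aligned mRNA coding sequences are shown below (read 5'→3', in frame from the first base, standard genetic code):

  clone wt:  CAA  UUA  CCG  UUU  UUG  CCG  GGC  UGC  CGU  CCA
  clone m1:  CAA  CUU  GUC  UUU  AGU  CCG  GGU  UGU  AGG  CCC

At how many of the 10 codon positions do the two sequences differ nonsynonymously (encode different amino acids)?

Codon 1: CAA Gln / CAA Gln — identical.
Codon 2: UUA Leu / CUU Leu — synonymous.
Codon 3: CCG Pro / GUC Val — nonsynonymous.
Codon 4: UUU Phe / UUU Phe — identical.
Codon 5: UUG Leu / AGU Ser — nonsynonymous.
Codon 6: CCG Pro / CCG Pro — identical.
Codon 7: GGC Gly / GGU Gly — synonymous.
Codon 8: UGC Cys / UGU Cys — synonymous.
Codon 9: CGU Arg / AGG Arg — synonymous.
Codon 10: CCA Pro / CCC Pro — synonymous.
Nonsynonymous differences: 2.

2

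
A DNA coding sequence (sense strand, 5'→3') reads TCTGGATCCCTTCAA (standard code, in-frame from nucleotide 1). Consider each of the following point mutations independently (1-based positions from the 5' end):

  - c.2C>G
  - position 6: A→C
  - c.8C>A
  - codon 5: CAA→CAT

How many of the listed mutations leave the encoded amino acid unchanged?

Codon 1: TCT (Ser) → TGT (Cys) — missense.
Codon 2: GGA (Gly) → GGC (Gly) — synonymous.
Codon 3: TCC (Ser) → TAC (Tyr) — missense.
Codon 5: CAA (Gln) → CAT (His) — missense.
Synonymous: 1 of 4.

1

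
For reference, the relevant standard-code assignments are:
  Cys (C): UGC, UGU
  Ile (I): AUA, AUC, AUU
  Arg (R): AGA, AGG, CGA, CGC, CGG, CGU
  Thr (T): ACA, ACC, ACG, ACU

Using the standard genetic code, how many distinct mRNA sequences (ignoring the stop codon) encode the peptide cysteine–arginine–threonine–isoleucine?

Cys: 2 codons.
Arg: 6 codons.
Thr: 4 codons.
Ile: 3 codons.
2 × 6 × 4 × 3 = 144.

144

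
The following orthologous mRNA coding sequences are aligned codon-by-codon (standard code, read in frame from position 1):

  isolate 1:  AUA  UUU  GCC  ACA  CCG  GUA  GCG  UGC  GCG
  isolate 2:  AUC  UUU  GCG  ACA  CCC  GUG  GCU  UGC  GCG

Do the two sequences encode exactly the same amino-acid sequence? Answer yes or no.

Codon 1: AUA Ile / AUC Ile — synonymous.
Codon 2: UUU Phe / UUU Phe — identical.
Codon 3: GCC Ala / GCG Ala — synonymous.
Codon 4: ACA Thr / ACA Thr — identical.
Codon 5: CCG Pro / CCC Pro — synonymous.
Codon 6: GUA Val / GUG Val — synonymous.
Codon 7: GCG Ala / GCU Ala — synonymous.
Codon 8: UGC Cys / UGC Cys — identical.
Codon 9: GCG Ala / GCG Ala — identical.
Nonsynonymous differences: 0 → same protein.

yes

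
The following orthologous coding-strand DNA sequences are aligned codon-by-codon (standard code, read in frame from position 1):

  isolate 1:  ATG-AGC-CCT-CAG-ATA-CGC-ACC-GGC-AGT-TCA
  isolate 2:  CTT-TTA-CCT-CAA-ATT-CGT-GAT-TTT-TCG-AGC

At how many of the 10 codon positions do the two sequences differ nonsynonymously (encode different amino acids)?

Codon 1: ATG Met / CTT Leu — nonsynonymous.
Codon 2: AGC Ser / TTA Leu — nonsynonymous.
Codon 3: CCT Pro / CCT Pro — identical.
Codon 4: CAG Gln / CAA Gln — synonymous.
Codon 5: ATA Ile / ATT Ile — synonymous.
Codon 6: CGC Arg / CGT Arg — synonymous.
Codon 7: ACC Thr / GAT Asp — nonsynonymous.
Codon 8: GGC Gly / TTT Phe — nonsynonymous.
Codon 9: AGT Ser / TCG Ser — synonymous.
Codon 10: TCA Ser / AGC Ser — synonymous.
Nonsynonymous differences: 4.

4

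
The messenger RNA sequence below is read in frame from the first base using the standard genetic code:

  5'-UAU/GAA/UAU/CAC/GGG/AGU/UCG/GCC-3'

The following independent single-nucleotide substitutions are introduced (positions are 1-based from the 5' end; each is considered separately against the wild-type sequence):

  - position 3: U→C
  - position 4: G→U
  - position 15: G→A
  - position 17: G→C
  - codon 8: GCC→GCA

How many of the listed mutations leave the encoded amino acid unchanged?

3

Codon 1: UAU (Tyr) → UAC (Tyr) — synonymous.
Codon 2: GAA (Glu) → UAA (Stop) — nonsense.
Codon 5: GGG (Gly) → GGA (Gly) — synonymous.
Codon 6: AGU (Ser) → ACU (Thr) — missense.
Codon 8: GCC (Ala) → GCA (Ala) — synonymous.
Synonymous: 3 of 5.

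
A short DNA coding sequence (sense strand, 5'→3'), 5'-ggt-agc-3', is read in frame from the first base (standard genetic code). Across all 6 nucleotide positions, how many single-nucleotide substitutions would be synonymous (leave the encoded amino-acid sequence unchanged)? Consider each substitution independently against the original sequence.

Codon 1 (GGT, Gly): 3 synonymous substitutions.
Codon 2 (AGC, Ser): 1 synonymous substitution.
Total: 3 + 1 = 4.

4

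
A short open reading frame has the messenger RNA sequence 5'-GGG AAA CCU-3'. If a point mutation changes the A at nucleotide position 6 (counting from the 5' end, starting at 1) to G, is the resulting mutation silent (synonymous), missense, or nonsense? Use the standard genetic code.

Position 6 falls in codon 2: AAA → Lys.
After the substitution the codon is AAG → Lys.
Both encode Lys, so the change is synonymous.

silent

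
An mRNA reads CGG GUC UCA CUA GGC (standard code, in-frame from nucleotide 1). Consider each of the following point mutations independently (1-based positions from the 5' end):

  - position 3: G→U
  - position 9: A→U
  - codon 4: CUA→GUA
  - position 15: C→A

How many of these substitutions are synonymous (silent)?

3

Codon 1: CGG (Arg) → CGU (Arg) — synonymous.
Codon 3: UCA (Ser) → UCU (Ser) — synonymous.
Codon 4: CUA (Leu) → GUA (Val) — missense.
Codon 5: GGC (Gly) → GGA (Gly) — synonymous.
Synonymous: 3 of 4.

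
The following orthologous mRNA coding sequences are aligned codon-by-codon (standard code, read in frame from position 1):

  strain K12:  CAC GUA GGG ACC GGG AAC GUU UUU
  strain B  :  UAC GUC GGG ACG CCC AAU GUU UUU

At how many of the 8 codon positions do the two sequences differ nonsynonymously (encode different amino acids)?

2

Codon 1: CAC His / UAC Tyr — nonsynonymous.
Codon 2: GUA Val / GUC Val — synonymous.
Codon 3: GGG Gly / GGG Gly — identical.
Codon 4: ACC Thr / ACG Thr — synonymous.
Codon 5: GGG Gly / CCC Pro — nonsynonymous.
Codon 6: AAC Asn / AAU Asn — synonymous.
Codon 7: GUU Val / GUU Val — identical.
Codon 8: UUU Phe / UUU Phe — identical.
Nonsynonymous differences: 2.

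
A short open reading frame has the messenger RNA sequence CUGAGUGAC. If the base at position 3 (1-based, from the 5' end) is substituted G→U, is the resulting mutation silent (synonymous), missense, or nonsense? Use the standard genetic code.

Position 3 falls in codon 1: CUG → Leu.
After the substitution the codon is CUU → Leu.
Both encode Leu, so the change is synonymous.

silent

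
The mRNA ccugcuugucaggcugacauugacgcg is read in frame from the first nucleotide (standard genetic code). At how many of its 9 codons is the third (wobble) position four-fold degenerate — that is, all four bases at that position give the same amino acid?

Codon 1 CCU (Pro): third position 4-fold.
Codon 2 GCU (Ala): third position 4-fold.
Codon 3 UGU (Cys): third position 2-fold.
Codon 4 CAG (Gln): third position 2-fold.
Codon 5 GCU (Ala): third position 4-fold.
Codon 6 GAC (Asp): third position 2-fold.
Codon 7 AUU (Ile): third position 3-fold.
Codon 8 GAC (Asp): third position 2-fold.
Codon 9 GCG (Ala): third position 4-fold.
Four-fold degenerate third positions: 4.

4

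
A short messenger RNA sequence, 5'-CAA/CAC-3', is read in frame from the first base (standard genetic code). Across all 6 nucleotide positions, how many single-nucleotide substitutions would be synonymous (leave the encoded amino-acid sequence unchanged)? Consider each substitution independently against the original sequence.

2

Codon 1 (CAA, Gln): 1 synonymous substitution.
Codon 2 (CAC, His): 1 synonymous substitution.
Total: 1 + 1 = 2.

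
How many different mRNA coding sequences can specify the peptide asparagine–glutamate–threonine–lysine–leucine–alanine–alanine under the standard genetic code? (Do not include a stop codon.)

Asn: 2 codons.
Glu: 2 codons.
Thr: 4 codons.
Lys: 2 codons.
Leu: 6 codons.
Ala: 4 codons.
Ala: 4 codons.
2 × 2 × 4 × 2 × 6 × 4 × 4 = 3072.

3072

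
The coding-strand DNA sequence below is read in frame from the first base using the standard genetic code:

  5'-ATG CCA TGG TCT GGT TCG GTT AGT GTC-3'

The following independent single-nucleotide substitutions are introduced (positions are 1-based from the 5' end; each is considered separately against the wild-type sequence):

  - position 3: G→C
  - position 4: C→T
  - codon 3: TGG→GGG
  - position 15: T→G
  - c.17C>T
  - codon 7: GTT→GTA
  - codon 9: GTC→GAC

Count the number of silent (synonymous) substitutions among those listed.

Codon 1: ATG (Met) → ATC (Ile) — missense.
Codon 2: CCA (Pro) → TCA (Ser) — missense.
Codon 3: TGG (Trp) → GGG (Gly) — missense.
Codon 5: GGT (Gly) → GGG (Gly) — synonymous.
Codon 6: TCG (Ser) → TTG (Leu) — missense.
Codon 7: GTT (Val) → GTA (Val) — synonymous.
Codon 9: GTC (Val) → GAC (Asp) — missense.
Synonymous: 2 of 7.

2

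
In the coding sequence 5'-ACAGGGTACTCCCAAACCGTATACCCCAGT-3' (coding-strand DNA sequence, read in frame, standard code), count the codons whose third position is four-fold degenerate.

6

Codon 1 ACA (Thr): third position 4-fold.
Codon 2 GGG (Gly): third position 4-fold.
Codon 3 TAC (Tyr): third position 2-fold.
Codon 4 TCC (Ser): third position 4-fold.
Codon 5 CAA (Gln): third position 2-fold.
Codon 6 ACC (Thr): third position 4-fold.
Codon 7 GTA (Val): third position 4-fold.
Codon 8 TAC (Tyr): third position 2-fold.
Codon 9 CCC (Pro): third position 4-fold.
Codon 10 AGT (Ser): third position 2-fold.
Four-fold degenerate third positions: 6.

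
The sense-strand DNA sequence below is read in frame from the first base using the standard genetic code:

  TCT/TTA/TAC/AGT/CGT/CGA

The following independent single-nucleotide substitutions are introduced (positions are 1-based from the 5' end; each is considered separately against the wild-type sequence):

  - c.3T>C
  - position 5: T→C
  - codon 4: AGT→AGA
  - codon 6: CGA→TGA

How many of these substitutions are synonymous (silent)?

1

Codon 1: TCT (Ser) → TCC (Ser) — synonymous.
Codon 2: TTA (Leu) → TCA (Ser) — missense.
Codon 4: AGT (Ser) → AGA (Arg) — missense.
Codon 6: CGA (Arg) → TGA (Stop) — nonsense.
Synonymous: 1 of 4.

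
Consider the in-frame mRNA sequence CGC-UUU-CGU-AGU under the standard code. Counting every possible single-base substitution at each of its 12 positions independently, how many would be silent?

Codon 1 (CGC, Arg): 3 synonymous substitutions.
Codon 2 (UUU, Phe): 1 synonymous substitution.
Codon 3 (CGU, Arg): 3 synonymous substitutions.
Codon 4 (AGU, Ser): 1 synonymous substitution.
Total: 3 + 1 + 3 + 1 = 8.

8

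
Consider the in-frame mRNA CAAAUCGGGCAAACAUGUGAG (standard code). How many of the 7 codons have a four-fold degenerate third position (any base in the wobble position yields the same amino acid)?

2

Codon 1 CAA (Gln): third position 2-fold.
Codon 2 AUC (Ile): third position 3-fold.
Codon 3 GGG (Gly): third position 4-fold.
Codon 4 CAA (Gln): third position 2-fold.
Codon 5 ACA (Thr): third position 4-fold.
Codon 6 UGU (Cys): third position 2-fold.
Codon 7 GAG (Glu): third position 2-fold.
Four-fold degenerate third positions: 2.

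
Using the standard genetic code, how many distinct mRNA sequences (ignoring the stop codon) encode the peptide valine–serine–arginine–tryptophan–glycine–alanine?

Val: 4 codons.
Ser: 6 codons.
Arg: 6 codons.
Trp: 1 codon.
Gly: 4 codons.
Ala: 4 codons.
4 × 6 × 6 × 1 × 4 × 4 = 2304.

2304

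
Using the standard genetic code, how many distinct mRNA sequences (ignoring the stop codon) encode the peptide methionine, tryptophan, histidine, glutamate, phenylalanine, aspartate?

16

Met: 1 codon.
Trp: 1 codon.
His: 2 codons.
Glu: 2 codons.
Phe: 2 codons.
Asp: 2 codons.
1 × 1 × 2 × 2 × 2 × 2 = 16.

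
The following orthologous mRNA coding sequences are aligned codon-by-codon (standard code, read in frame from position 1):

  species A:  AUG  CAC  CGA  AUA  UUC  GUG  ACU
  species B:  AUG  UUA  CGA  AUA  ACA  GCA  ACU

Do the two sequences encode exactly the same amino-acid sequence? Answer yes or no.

no

Codon 1: AUG Met / AUG Met — identical.
Codon 2: CAC His / UUA Leu — nonsynonymous.
Codon 3: CGA Arg / CGA Arg — identical.
Codon 4: AUA Ile / AUA Ile — identical.
Codon 5: UUC Phe / ACA Thr — nonsynonymous.
Codon 6: GUG Val / GCA Ala — nonsynonymous.
Codon 7: ACU Thr / ACU Thr — identical.
Nonsynonymous differences: 3 → different protein.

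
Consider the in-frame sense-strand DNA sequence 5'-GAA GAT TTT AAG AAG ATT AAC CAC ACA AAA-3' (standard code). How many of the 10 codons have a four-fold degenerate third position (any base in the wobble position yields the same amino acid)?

Codon 1 GAA (Glu): third position 2-fold.
Codon 2 GAT (Asp): third position 2-fold.
Codon 3 TTT (Phe): third position 2-fold.
Codon 4 AAG (Lys): third position 2-fold.
Codon 5 AAG (Lys): third position 2-fold.
Codon 6 ATT (Ile): third position 3-fold.
Codon 7 AAC (Asn): third position 2-fold.
Codon 8 CAC (His): third position 2-fold.
Codon 9 ACA (Thr): third position 4-fold.
Codon 10 AAA (Lys): third position 2-fold.
Four-fold degenerate third positions: 1.

1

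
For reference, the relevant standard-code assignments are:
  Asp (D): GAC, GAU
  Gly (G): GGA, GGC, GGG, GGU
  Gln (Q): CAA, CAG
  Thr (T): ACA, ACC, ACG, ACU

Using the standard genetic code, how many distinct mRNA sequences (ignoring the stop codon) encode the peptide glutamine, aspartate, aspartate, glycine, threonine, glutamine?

256

Gln: 2 codons.
Asp: 2 codons.
Asp: 2 codons.
Gly: 4 codons.
Thr: 4 codons.
Gln: 2 codons.
2 × 2 × 2 × 4 × 4 × 2 = 256.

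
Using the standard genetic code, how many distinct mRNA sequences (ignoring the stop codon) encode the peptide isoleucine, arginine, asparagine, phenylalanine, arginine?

432

Ile: 3 codons.
Arg: 6 codons.
Asn: 2 codons.
Phe: 2 codons.
Arg: 6 codons.
3 × 6 × 2 × 2 × 6 = 432.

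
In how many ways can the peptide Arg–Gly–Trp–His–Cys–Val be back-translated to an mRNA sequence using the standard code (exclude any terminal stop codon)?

Arg: 6 codons.
Gly: 4 codons.
Trp: 1 codon.
His: 2 codons.
Cys: 2 codons.
Val: 4 codons.
6 × 4 × 1 × 2 × 2 × 4 = 384.

384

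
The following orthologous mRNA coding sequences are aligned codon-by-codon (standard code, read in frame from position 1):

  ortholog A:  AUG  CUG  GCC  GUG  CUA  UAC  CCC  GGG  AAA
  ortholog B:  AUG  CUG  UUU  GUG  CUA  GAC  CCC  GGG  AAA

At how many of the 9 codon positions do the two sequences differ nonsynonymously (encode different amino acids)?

2

Codon 1: AUG Met / AUG Met — identical.
Codon 2: CUG Leu / CUG Leu — identical.
Codon 3: GCC Ala / UUU Phe — nonsynonymous.
Codon 4: GUG Val / GUG Val — identical.
Codon 5: CUA Leu / CUA Leu — identical.
Codon 6: UAC Tyr / GAC Asp — nonsynonymous.
Codon 7: CCC Pro / CCC Pro — identical.
Codon 8: GGG Gly / GGG Gly — identical.
Codon 9: AAA Lys / AAA Lys — identical.
Nonsynonymous differences: 2.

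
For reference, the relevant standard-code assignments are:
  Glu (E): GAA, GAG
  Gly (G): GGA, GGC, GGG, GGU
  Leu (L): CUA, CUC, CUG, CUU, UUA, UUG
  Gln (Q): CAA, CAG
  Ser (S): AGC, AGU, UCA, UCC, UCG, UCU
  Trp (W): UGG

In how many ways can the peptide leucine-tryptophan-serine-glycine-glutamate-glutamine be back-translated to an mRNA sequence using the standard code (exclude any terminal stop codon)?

Leu: 6 codons.
Trp: 1 codon.
Ser: 6 codons.
Gly: 4 codons.
Glu: 2 codons.
Gln: 2 codons.
6 × 1 × 6 × 4 × 2 × 2 = 576.

576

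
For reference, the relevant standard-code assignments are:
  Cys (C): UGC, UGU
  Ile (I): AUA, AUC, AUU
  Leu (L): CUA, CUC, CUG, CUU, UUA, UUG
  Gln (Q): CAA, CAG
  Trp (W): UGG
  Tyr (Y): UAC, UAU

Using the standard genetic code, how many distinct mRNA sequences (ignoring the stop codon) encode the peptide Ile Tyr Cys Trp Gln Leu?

Ile: 3 codons.
Tyr: 2 codons.
Cys: 2 codons.
Trp: 1 codon.
Gln: 2 codons.
Leu: 6 codons.
3 × 2 × 2 × 1 × 2 × 6 = 144.

144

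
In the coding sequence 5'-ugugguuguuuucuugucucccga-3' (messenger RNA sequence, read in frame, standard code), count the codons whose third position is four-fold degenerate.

Codon 1 UGU (Cys): third position 2-fold.
Codon 2 GGU (Gly): third position 4-fold.
Codon 3 UGU (Cys): third position 2-fold.
Codon 4 UUU (Phe): third position 2-fold.
Codon 5 CUU (Leu): third position 4-fold.
Codon 6 GUC (Val): third position 4-fold.
Codon 7 UCC (Ser): third position 4-fold.
Codon 8 CGA (Arg): third position 4-fold.
Four-fold degenerate third positions: 5.

5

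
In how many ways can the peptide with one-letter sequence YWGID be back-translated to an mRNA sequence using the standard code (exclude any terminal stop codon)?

Tyr: 2 codons.
Trp: 1 codon.
Gly: 4 codons.
Ile: 3 codons.
Asp: 2 codons.
2 × 1 × 4 × 3 × 2 = 48.

48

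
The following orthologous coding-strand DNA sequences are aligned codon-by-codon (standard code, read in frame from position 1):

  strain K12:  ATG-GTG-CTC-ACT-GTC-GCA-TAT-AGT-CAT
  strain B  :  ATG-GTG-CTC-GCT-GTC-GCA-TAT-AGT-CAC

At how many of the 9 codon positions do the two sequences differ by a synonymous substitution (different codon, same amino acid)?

Codon 1: ATG Met / ATG Met — identical.
Codon 2: GTG Val / GTG Val — identical.
Codon 3: CTC Leu / CTC Leu — identical.
Codon 4: ACT Thr / GCT Ala — nonsynonymous.
Codon 5: GTC Val / GTC Val — identical.
Codon 6: GCA Ala / GCA Ala — identical.
Codon 7: TAT Tyr / TAT Tyr — identical.
Codon 8: AGT Ser / AGT Ser — identical.
Codon 9: CAT His / CAC His — synonymous.
Synonymous differences: 1.

1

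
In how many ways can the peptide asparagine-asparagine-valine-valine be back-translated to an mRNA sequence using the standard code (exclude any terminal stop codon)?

64

Asn: 2 codons.
Asn: 2 codons.
Val: 4 codons.
Val: 4 codons.
2 × 2 × 4 × 4 = 64.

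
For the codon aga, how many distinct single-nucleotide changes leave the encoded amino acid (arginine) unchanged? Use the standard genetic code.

Position 1: CGA → 1 synonymous.
Position 2: none → 0 synonymous.
Position 3: AGG → 1 synonymous.
Total: 1 + 0 + 1 = 2.

2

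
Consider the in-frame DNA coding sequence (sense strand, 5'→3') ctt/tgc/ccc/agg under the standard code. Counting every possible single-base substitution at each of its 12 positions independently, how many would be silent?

Codon 1 (CTT, Leu): 3 synonymous substitutions.
Codon 2 (TGC, Cys): 1 synonymous substitution.
Codon 3 (CCC, Pro): 3 synonymous substitutions.
Codon 4 (AGG, Arg): 2 synonymous substitutions.
Total: 3 + 1 + 3 + 2 = 9.

9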